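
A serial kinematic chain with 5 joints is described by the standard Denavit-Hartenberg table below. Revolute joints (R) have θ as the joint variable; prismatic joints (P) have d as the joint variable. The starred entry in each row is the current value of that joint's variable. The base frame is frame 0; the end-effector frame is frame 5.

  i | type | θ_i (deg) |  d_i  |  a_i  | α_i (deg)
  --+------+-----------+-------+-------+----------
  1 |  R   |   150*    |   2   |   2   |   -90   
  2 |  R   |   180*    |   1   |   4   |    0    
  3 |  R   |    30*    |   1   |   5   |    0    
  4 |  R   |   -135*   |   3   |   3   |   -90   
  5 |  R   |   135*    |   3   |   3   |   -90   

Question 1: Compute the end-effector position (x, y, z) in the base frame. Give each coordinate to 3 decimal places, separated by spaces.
6.355 -6.993 2.875

after link 1: o_1 = (-1.7321, 1.0000, 2.0000)
after link 2: o_2 = (1.2321, -1.8660, 2.0000)
after link 3: o_3 = (4.4821, -4.8971, 4.5000)
after link 4: o_4 = (2.3096, -7.1070, 1.6022)
after link 5: o_5 = (6.3553, -6.9933, 2.8748)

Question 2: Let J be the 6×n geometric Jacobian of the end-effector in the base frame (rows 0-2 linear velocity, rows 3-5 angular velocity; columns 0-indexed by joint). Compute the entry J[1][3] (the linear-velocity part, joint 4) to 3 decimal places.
axis z_3 = (-0.5000,-0.8660,0.0000); lever o_n−o_3 = (1.8733,-2.0961,-1.6252)
cross product → J_v[:, 3] = (1.4075,-0.8126,2.6704)
J_ω[:, 3] = z_3
entry J[1][3] = -0.8126

-0.813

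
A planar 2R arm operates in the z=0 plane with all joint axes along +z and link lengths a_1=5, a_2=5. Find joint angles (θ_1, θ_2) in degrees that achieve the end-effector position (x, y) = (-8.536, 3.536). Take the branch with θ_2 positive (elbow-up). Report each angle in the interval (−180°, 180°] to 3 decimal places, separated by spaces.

135.008 44.982

cos θ_2 = (85.3666−5²−5²)/(2·5·5) = 0.7073; θ_2 = 44.9818° (elbow-up)
β = atan2(3.5360,-8.5360) = 157.4984°; ψ = atan2(3.5344,8.5367) = 22.4909°
θ_1 = β − ψ = 135.0076°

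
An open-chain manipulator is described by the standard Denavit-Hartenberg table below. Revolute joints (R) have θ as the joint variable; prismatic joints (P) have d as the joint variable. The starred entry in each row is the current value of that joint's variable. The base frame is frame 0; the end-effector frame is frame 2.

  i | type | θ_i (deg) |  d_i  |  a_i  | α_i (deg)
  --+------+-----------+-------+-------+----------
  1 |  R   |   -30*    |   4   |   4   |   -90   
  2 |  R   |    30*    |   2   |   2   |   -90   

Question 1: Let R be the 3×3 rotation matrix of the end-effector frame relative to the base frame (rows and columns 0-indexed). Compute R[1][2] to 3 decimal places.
End-effector z-axis (col 2 of R) = (-0.4330,0.2500,-0.8660)
R[1][2] = 0.2500

0.250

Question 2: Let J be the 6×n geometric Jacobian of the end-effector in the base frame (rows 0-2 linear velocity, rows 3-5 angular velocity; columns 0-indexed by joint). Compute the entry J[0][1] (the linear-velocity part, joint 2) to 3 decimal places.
axis z_1 = (0.5000,0.8660,0.0000); lever o_n−o_1 = (2.5000,0.8660,-1.0000)
cross product → J_v[:, 1] = (-0.8660,0.5000,-1.7321)
J_ω[:, 1] = z_1
entry J[0][1] = -0.8660

-0.866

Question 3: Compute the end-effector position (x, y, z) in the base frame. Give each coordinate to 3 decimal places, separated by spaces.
5.964 -1.134 3.000

after link 1: o_1 = (3.4641, -2.0000, 4.0000)
after link 2: o_2 = (5.9641, -1.1340, 3.0000)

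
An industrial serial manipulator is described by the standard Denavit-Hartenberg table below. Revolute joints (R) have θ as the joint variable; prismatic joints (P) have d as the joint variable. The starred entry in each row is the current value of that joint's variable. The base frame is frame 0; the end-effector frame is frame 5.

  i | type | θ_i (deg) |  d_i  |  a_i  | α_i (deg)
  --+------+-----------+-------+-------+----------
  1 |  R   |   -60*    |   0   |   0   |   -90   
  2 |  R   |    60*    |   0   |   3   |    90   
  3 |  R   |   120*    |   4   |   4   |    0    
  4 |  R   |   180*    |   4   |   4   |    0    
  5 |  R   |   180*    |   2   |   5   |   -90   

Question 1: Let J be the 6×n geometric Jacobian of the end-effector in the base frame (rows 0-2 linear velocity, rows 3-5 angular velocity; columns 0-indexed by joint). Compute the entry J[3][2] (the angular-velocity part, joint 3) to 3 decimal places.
0.433

axis z_2 = (0.4330,-0.7500,0.5000); lever o_n−o_2 = (7.4551,-4.2524,7.1651)
cross product → J_v[:, 2] = (-3.2476,0.6250,3.7500)
J_ω[:, 2] = z_2
entry J[3][2] = 0.4330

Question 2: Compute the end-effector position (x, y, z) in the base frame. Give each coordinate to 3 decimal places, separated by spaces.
after link 1: o_1 = (0.0000, 0.0000, 0.0000)
after link 2: o_2 = (0.7500, -1.2990, -2.5981)
after link 3: o_3 = (4.9821, -1.7010, 1.1340)
after link 4: o_4 = (4.2141, -7.2990, 1.4019)
after link 5: o_5 = (8.2051, -5.5514, 4.5670)

8.205 -5.551 4.567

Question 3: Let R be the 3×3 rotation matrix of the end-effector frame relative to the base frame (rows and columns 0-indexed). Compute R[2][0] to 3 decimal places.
0.433

End-effector x-axis (col 0 of R) = (0.6250,0.6495,0.4330)
R[2][0] = 0.4330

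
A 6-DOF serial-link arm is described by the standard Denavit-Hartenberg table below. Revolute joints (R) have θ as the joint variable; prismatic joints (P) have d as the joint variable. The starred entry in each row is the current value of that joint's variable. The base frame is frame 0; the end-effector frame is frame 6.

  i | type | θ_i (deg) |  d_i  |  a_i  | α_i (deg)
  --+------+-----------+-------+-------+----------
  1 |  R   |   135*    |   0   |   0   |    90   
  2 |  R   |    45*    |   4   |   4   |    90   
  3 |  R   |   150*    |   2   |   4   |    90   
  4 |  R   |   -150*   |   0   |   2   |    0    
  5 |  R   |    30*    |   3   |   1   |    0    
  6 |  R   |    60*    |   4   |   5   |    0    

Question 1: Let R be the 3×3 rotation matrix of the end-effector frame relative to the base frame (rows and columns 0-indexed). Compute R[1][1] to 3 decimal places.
0.181

End-effector y-axis (col 1 of R) = (0.4312,0.1812,-0.8839)
R[1][1] = 0.1812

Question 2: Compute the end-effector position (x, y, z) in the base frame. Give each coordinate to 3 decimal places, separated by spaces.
after link 1: o_1 = (0.0000, 0.0000, 0.0000)
after link 2: o_2 = (0.8284, 4.8284, 2.8284)
after link 3: o_3 = (2.9747, 5.5106, -1.0353)
after link 4: o_4 = (2.1123, 5.1482, 0.7325)
after link 5: o_5 = (3.2392, 7.3421, 2.7117)
after link 6: o_6 = (8.8201, 8.4278, 5.6569)

8.820 8.428 5.657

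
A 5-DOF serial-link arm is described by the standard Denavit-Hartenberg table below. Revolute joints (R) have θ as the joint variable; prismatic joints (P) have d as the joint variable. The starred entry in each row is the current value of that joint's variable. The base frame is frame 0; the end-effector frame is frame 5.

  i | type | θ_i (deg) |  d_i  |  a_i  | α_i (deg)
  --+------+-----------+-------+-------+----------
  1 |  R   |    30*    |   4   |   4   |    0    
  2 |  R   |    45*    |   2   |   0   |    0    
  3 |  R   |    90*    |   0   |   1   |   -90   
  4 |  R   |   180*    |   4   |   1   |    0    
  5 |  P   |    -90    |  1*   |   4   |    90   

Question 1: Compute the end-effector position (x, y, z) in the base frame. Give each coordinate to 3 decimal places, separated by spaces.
2.170 -2.830 2.000

after link 1: o_1 = (3.4641, 2.0000, 4.0000)
after link 2: o_2 = (3.4641, 2.0000, 6.0000)
after link 3: o_3 = (2.4982, 2.2588, 6.0000)
after link 4: o_4 = (2.4288, -1.8637, 6.0000)
after link 5: o_5 = (2.1700, -2.8296, 2.0000)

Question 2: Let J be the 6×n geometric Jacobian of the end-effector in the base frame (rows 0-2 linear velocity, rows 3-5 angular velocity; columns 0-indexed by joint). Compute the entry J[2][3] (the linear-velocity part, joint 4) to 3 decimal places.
1.000

axis z_3 = (-0.2588,-0.9659,0.0000); lever o_n−o_3 = (-0.3282,-5.0884,-4.0000)
cross product → J_v[:, 3] = (3.8637,-1.0353,1.0000)
J_ω[:, 3] = z_3
entry J[2][3] = 1.0000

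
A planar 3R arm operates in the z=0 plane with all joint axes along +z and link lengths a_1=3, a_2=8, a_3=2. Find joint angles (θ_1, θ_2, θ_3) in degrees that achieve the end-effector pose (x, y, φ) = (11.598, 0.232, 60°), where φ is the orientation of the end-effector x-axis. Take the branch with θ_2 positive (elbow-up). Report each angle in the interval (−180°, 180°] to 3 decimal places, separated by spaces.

wrist centre = target − a_3·(cos φ, sin φ) = (10.5980, -1.5001)
cos θ_2 = (114.5678−3²−8²)/(2·3·8) = 0.8660; θ_2 = 30.0035° (elbow-up)
β = atan2(-1.5001,10.5980) = -8.0562°; ψ = atan2(4.0004,9.9280) = 21.9467°
θ_1 = β − ψ = -30.0029°
θ_3 = φ − θ_1 − θ_2 = 59.9994° (wrapped to (-180°,180°])

-30.003 30.003 59.999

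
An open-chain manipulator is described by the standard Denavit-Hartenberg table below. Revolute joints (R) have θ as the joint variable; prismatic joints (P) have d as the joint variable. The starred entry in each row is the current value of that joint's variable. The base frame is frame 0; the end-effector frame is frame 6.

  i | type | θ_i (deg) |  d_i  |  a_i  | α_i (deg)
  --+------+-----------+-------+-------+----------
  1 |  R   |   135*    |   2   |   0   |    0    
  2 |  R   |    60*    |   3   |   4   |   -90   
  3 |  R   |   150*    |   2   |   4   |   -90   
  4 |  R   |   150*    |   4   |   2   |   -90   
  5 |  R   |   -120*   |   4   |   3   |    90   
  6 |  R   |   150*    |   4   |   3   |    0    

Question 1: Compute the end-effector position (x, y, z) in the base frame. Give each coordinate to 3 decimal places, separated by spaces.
after link 1: o_1 = (0.0000, 0.0000, 2.0000)
after link 2: o_2 = (-3.8637, -1.0353, 5.0000)
after link 3: o_3 = (-0.0000, -2.0706, 3.0000)
after link 4: o_4 = (0.2241, -0.9752, 7.3301)
after link 5: o_5 = (1.9832, -4.8666, 9.9306)
after link 6: o_6 = (1.4881, -7.4649, 5.6875)

1.488 -7.465 5.688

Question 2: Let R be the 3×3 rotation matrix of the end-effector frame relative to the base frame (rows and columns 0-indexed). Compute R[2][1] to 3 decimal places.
End-effector y-axis (col 1 of R) = (-0.2545,0.8377,-0.4833)
R[2][1] = -0.4833

-0.483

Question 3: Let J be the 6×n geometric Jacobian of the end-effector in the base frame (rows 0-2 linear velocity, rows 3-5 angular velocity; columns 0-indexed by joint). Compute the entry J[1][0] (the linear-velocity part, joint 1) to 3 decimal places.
axis z_0 = ẑ; lever o_n−o_0 = (1.4881,-7.4649,5.6875)
cross product → J_v[:, 0] = (7.4649,1.4881,-0.0000)
J_ω[:, 0] = z_0
entry J[1][0] = 1.4881

1.488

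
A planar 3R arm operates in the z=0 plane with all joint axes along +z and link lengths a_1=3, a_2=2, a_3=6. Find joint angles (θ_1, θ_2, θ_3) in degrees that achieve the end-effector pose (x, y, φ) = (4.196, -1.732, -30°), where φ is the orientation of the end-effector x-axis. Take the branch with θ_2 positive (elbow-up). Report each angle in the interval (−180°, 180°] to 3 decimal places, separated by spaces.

90.001 149.996 90.003

wrist centre = target − a_3·(cos φ, sin φ) = (-1.0002, 1.2680)
cos θ_2 = (2.6081−3²−2²)/(2·3·2) = -0.8660; θ_2 = 149.9959° (elbow-up)
β = atan2(1.2680,-1.0002) = 128.2651°; ψ = atan2(1.0001,1.2680) = 38.2639°
θ_1 = β − ψ = 90.0012°
θ_3 = φ − θ_1 − θ_2 = 90.0029° (wrapped to (-180°,180°])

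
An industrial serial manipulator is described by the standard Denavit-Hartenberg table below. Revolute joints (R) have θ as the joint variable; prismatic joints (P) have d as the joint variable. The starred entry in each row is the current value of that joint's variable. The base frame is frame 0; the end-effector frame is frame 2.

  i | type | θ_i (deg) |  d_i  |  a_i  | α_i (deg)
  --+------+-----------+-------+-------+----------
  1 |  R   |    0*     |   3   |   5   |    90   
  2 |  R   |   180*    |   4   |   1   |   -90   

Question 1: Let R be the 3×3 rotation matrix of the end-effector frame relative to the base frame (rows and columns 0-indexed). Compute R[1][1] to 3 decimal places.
End-effector y-axis (col 1 of R) = (-0.0000,1.0000,-0.0000)
R[1][1] = 1.0000

1.000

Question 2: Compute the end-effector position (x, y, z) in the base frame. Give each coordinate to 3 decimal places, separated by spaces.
after link 1: o_1 = (5.0000, 0.0000, 3.0000)
after link 2: o_2 = (4.0000, -4.0000, 3.0000)

4.000 -4.000 3.000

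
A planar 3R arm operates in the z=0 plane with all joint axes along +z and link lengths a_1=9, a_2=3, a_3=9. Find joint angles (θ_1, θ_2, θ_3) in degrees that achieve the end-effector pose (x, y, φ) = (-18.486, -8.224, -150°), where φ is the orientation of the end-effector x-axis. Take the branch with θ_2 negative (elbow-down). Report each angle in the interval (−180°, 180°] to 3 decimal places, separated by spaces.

wrist centre = target − a_3·(cos φ, sin φ) = (-10.6918, -3.7240)
cos θ_2 = (128.1822−9²−3²)/(2·9·3) = 0.7071; θ_2 = -45.0024° (elbow-down)
β = atan2(-3.7240,-10.6918) = -160.7965°; ψ = atan2(-2.1214,11.1212) = -10.7996°
θ_1 = β − ψ = -149.9969°
θ_3 = φ − θ_1 − θ_2 = 44.9993° (wrapped to (-180°,180°])

-149.997 -45.002 44.999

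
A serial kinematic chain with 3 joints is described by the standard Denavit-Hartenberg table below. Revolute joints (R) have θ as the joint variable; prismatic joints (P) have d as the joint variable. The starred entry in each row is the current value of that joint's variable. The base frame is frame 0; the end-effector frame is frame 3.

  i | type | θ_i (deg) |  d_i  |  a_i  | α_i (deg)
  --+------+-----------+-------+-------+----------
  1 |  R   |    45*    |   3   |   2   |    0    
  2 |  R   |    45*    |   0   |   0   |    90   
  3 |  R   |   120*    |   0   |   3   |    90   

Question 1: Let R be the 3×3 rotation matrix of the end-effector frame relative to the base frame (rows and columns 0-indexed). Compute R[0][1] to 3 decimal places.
End-effector y-axis (col 1 of R) = (1.0000,-0.0000,0.0000)
R[0][1] = 1.0000

1.000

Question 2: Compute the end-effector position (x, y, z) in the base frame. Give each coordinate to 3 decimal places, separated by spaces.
after link 1: o_1 = (1.4142, 1.4142, 3.0000)
after link 2: o_2 = (1.4142, 1.4142, 3.0000)
after link 3: o_3 = (1.4142, -0.0858, 5.5981)

1.414 -0.086 5.598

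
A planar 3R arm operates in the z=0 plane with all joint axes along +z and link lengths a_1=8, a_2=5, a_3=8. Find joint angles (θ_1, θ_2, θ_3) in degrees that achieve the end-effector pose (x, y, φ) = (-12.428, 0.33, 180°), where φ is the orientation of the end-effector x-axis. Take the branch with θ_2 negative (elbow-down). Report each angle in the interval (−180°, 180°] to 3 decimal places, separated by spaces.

wrist centre = target − a_3·(cos φ, sin φ) = (-4.4280, 0.3300)
cos θ_2 = (19.7161−8²−5²)/(2·8·5) = -0.8660; θ_2 = -150.0027° (elbow-down)
β = atan2(0.3300,-4.4280) = 175.7379°; ψ = atan2(-2.4998,3.6698) = -34.2623°
θ_1 = β − ψ = 210.0001°
θ_3 = φ − θ_1 − θ_2 = 120.0026° (wrapped to (-180°,180°])

-150.000 -150.003 120.003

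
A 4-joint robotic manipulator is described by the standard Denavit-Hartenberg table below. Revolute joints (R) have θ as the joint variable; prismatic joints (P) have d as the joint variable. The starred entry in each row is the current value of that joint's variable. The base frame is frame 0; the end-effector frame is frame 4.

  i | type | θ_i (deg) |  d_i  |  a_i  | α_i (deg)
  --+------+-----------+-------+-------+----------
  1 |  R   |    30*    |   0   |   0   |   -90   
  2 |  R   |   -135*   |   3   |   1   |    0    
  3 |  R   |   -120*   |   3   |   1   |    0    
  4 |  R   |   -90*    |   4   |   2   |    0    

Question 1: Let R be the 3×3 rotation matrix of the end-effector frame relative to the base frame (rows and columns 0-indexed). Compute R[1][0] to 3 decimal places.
End-effector x-axis (col 0 of R) = (0.8365,0.4830,-0.2588)
R[1][0] = 0.4830

0.483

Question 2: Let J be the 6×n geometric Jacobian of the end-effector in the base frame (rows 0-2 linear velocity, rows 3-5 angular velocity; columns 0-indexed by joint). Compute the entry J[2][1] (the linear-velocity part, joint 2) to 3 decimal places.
-0.966

axis z_1 = (-0.5000,0.8660,0.0000); lever o_n−o_1 = (-4.1635,9.1432,-0.7765)
cross product → J_v[:, 1] = (-0.6724,-0.3882,-0.9659)
J_ω[:, 1] = z_1
entry J[2][1] = -0.9659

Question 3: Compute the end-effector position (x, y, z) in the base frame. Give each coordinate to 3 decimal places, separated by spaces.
-4.163 9.143 -0.776

after link 1: o_1 = (0.0000, 0.0000, 0.0000)
after link 2: o_2 = (-2.1124, 2.2445, 0.7071)
after link 3: o_3 = (-3.8365, 4.7132, -0.2588)
after link 4: o_4 = (-4.1635, 9.1432, -0.7765)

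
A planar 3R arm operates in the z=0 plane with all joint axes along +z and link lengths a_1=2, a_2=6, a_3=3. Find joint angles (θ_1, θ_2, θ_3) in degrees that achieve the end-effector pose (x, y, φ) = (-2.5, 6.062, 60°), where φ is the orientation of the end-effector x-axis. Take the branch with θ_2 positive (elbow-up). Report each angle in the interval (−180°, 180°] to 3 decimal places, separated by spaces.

38.211 120.003 -98.214

wrist centre = target − a_3·(cos φ, sin φ) = (-4.0000, 3.4639)
cos θ_2 = (27.9988−2²−6²)/(2·2·6) = -0.5001; θ_2 = 120.0034° (elbow-up)
β = atan2(3.4639,-4.0000) = 139.1081°; ψ = atan2(5.1960,-1.0003) = 100.8970°
θ_1 = β − ψ = 38.2110°
θ_3 = φ − θ_1 − θ_2 = -98.2144° (wrapped to (-180°,180°])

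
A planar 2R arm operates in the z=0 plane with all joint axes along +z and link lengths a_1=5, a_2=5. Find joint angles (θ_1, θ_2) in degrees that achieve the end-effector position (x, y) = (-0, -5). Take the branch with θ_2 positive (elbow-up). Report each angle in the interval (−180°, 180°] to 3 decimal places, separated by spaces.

-150.000 120.000

cos θ_2 = (25.0000−5²−5²)/(2·5·5) = -0.5000; θ_2 = 120.0000° (elbow-up)
β = atan2(-5.0000,-0.0000) = -90.0000°; ψ = atan2(4.3301,2.5000) = 60.0000°
θ_1 = β − ψ = -150.0000°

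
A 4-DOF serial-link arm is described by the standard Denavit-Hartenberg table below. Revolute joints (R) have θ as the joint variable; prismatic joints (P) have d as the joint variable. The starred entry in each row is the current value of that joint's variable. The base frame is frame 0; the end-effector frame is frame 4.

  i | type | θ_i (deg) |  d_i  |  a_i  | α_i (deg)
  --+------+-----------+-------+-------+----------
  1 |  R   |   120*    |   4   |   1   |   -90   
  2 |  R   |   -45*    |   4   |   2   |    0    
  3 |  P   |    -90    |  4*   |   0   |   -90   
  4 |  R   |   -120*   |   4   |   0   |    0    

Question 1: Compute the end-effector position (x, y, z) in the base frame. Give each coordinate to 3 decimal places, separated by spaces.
after link 1: o_1 = (-0.5000, 0.8660, 4.0000)
after link 2: o_2 = (-4.6712, 0.0908, 5.4142)
after link 3: o_3 = (-8.1353, -1.9092, 5.4142)
after link 4: o_4 = (-9.5495, 0.5403, 8.2426)

-9.550 0.540 8.243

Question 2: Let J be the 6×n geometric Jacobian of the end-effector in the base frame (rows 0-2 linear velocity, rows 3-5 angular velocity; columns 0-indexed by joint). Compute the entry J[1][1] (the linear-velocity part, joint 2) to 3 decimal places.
3.674

axis z_1 = (-0.8660,-0.5000,0.0000); lever o_n−o_1 = (-9.0495,-0.3258,4.2426)
cross product → J_v[:, 1] = (-2.1213,3.6742,-4.2426)
J_ω[:, 1] = z_1
entry J[1][1] = 3.6742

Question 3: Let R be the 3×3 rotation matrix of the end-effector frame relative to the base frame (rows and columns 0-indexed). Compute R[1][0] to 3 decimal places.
-0.127

End-effector x-axis (col 0 of R) = (-0.9268,-0.1268,-0.3536)
R[1][0] = -0.1268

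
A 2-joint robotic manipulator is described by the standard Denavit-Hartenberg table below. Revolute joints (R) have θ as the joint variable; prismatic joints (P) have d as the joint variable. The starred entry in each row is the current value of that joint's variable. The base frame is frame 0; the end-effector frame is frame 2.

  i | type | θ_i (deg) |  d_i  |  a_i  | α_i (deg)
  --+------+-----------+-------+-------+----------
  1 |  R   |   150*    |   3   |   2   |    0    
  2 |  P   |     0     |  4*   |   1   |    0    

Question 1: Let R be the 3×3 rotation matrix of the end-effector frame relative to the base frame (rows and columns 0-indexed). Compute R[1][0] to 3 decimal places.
0.500

End-effector x-axis (col 0 of R) = (-0.8660,0.5000,0.0000)
R[1][0] = 0.5000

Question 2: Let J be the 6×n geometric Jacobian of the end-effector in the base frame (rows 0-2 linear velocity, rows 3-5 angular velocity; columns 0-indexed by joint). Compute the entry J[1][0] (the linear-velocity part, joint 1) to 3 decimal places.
axis z_0 = ẑ; lever o_n−o_0 = (-2.5981,1.5000,7.0000)
cross product → J_v[:, 0] = (-1.5000,-2.5981,0.0000)
J_ω[:, 0] = z_0
entry J[1][0] = -2.5981

-2.598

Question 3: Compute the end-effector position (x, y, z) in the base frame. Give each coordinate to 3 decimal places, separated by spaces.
-2.598 1.500 7.000

after link 1: o_1 = (-1.7321, 1.0000, 3.0000)
after link 2: o_2 = (-2.5981, 1.5000, 7.0000)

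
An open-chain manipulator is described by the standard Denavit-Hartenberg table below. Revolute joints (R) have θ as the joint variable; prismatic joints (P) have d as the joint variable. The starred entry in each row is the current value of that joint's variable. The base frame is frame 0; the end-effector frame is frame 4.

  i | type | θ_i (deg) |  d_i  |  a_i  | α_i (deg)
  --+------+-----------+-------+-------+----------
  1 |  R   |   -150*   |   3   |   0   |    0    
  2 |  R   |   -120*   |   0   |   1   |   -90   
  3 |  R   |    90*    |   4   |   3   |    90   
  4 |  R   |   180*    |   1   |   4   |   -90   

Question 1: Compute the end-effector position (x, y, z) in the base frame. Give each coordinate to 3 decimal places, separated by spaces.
after link 1: o_1 = (0.0000, 0.0000, 3.0000)
after link 2: o_2 = (-0.0000, 1.0000, 3.0000)
after link 3: o_3 = (-4.0000, 1.0000, 0.0000)
after link 4: o_4 = (-4.0000, 2.0000, 4.0000)

-4.000 2.000 4.000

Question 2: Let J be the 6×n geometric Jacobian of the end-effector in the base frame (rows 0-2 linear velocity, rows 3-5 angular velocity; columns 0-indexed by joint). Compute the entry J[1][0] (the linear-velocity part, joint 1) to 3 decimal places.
-4.000

axis z_0 = ẑ; lever o_n−o_0 = (-4.0000,2.0000,4.0000)
cross product → J_v[:, 0] = (-2.0000,-4.0000,0.0000)
J_ω[:, 0] = z_0
entry J[1][0] = -4.0000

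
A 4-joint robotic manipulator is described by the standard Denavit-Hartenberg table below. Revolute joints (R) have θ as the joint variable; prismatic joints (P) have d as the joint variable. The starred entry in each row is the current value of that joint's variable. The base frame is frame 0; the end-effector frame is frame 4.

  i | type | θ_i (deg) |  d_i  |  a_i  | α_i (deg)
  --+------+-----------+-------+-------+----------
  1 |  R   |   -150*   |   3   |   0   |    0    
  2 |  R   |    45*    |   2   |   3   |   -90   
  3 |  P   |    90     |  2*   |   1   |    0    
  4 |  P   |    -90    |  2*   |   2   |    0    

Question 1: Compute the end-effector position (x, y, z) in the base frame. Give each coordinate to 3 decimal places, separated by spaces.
2.570 -5.865 4.000

after link 1: o_1 = (0.0000, 0.0000, 3.0000)
after link 2: o_2 = (-0.7765, -2.8978, 5.0000)
after link 3: o_3 = (1.1554, -3.4154, 4.0000)
after link 4: o_4 = (2.5696, -5.8649, 4.0000)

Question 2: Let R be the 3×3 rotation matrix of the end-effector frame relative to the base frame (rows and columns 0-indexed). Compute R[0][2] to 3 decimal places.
0.966

End-effector z-axis (col 2 of R) = (0.9659,-0.2588,0.0000)
R[0][2] = 0.9659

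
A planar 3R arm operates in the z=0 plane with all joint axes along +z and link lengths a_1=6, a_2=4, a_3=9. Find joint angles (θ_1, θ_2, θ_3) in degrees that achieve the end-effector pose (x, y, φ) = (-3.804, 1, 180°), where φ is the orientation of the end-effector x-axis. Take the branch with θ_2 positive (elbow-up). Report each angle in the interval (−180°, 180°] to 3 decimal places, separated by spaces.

wrist centre = target − a_3·(cos φ, sin φ) = (5.1960, 1.0000)
cos θ_2 = (27.9984−6²−4²)/(2·6·4) = -0.5000; θ_2 = 120.0022° (elbow-up)
β = atan2(1.0000,5.1960) = 10.8937°; ψ = atan2(3.4640,3.9999) = 40.8937°
θ_1 = β − ψ = -30.0000°
θ_3 = φ − θ_1 − θ_2 = 89.9978° (wrapped to (-180°,180°])

-30.000 120.002 89.998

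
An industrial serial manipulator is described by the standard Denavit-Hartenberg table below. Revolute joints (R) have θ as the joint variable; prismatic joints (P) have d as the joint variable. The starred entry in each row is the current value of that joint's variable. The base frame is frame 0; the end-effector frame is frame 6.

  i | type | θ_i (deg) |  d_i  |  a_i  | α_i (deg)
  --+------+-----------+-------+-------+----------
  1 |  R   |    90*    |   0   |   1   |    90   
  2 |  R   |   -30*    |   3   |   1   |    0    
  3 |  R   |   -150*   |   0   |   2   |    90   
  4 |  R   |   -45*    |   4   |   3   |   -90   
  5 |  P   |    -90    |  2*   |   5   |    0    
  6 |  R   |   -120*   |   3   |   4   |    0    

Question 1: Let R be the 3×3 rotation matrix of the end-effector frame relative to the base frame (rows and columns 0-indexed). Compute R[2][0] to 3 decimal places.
End-effector x-axis (col 0 of R) = (0.6124,0.6124,-0.5000)
R[2][0] = -0.5000

-0.500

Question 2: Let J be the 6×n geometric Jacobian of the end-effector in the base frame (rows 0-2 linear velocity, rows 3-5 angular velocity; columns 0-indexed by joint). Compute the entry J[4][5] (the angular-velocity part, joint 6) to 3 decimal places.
-0.707

axis z_5 = (0.7071,-0.7071,0.0000); lever o_n−o_5 = (4.5708,0.3282,-2.0000)
cross product → J_v[:, 5] = (1.4142,1.4142,3.4641)
J_ω[:, 5] = z_5
entry J[4][5] = -0.7071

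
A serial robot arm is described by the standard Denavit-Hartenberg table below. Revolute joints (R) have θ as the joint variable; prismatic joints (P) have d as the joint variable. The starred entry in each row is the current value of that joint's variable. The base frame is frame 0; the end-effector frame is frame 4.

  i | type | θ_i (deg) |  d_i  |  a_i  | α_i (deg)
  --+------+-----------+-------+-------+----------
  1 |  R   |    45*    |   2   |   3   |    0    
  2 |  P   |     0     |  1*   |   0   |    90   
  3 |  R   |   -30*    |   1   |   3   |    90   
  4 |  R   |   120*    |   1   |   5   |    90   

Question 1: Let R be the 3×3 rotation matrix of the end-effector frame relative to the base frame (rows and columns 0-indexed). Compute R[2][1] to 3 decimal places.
End-effector y-axis (col 1 of R) = (-0.3536,-0.3536,-0.8660)
R[2][1] = -0.8660

-0.866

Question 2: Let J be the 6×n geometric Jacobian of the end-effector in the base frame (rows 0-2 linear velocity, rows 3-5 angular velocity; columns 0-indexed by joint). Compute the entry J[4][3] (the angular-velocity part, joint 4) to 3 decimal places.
-0.354

axis z_3 = (-0.3536,-0.3536,-0.8660); lever o_n−o_3 = (1.1774,-4.9463,0.3840)
cross product → J_v[:, 3] = (-4.4194,-0.8839,2.1651)
J_ω[:, 3] = z_3
entry J[4][3] = -0.3536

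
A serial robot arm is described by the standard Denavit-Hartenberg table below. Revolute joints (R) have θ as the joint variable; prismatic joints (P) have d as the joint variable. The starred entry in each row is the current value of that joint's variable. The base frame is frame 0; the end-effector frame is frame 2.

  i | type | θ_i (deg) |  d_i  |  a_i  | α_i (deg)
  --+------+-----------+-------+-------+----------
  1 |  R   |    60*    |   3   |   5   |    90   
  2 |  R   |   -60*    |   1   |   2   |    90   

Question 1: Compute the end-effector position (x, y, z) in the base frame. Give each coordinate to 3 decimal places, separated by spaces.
after link 1: o_1 = (2.5000, 4.3301, 3.0000)
after link 2: o_2 = (3.8660, 4.6962, 1.2679)

3.866 4.696 1.268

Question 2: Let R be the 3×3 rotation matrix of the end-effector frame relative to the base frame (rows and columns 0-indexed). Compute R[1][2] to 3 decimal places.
End-effector z-axis (col 2 of R) = (-0.4330,-0.7500,-0.5000)
R[1][2] = -0.7500

-0.750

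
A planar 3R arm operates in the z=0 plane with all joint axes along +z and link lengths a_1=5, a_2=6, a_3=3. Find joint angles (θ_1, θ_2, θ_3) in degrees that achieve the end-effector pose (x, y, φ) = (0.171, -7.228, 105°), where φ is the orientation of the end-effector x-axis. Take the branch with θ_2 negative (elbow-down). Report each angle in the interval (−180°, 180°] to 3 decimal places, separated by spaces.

wrist centre = target − a_3·(cos φ, sin φ) = (0.9475, -10.1258)
cos θ_2 = (103.4290−5²−6²)/(2·5·6) = 0.7072; θ_2 = -44.9964° (elbow-down)
β = atan2(-10.1258,0.9475) = -84.6545°; ψ = atan2(-4.2424,9.2429) = -24.6545°
θ_1 = β − ψ = -59.9999°
θ_3 = φ − θ_1 − θ_2 = -150.0036° (wrapped to (-180°,180°])

-60.000 -44.996 -150.004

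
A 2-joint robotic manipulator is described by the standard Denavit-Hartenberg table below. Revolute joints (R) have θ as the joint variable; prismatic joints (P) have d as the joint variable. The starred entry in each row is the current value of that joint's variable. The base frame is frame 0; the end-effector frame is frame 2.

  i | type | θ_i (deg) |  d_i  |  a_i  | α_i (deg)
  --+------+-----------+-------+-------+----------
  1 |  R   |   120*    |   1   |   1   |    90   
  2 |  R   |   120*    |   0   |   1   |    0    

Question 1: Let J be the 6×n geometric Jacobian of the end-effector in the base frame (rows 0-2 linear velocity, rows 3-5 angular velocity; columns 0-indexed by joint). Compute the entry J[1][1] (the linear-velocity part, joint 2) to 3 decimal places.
-0.750

axis z_1 = (0.8660,0.5000,0.0000); lever o_n−o_1 = (0.2500,-0.4330,0.8660)
cross product → J_v[:, 1] = (0.4330,-0.7500,-0.5000)
J_ω[:, 1] = z_1
entry J[1][1] = -0.7500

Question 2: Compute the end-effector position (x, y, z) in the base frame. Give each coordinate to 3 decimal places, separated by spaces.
after link 1: o_1 = (-0.5000, 0.8660, 1.0000)
after link 2: o_2 = (-0.2500, 0.4330, 1.8660)

-0.250 0.433 1.866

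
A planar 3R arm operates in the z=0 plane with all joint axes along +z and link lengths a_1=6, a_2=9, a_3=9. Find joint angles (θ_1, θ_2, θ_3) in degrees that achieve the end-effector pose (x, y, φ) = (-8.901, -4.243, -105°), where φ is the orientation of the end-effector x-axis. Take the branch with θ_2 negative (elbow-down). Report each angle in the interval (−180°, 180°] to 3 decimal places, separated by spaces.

wrist centre = target − a_3·(cos φ, sin φ) = (-6.5716, 4.4503)
cos θ_2 = (62.9918−6²−9²)/(2·6·9) = -0.5001; θ_2 = -120.0050° (elbow-down)
β = atan2(4.4503,-6.5716) = 145.8940°; ψ = atan2(-7.7938,1.4993) = -79.1109°
θ_1 = β − ψ = 225.0049°
θ_3 = φ − θ_1 − θ_2 = 150.0001° (wrapped to (-180°,180°])

-134.995 -120.005 150.000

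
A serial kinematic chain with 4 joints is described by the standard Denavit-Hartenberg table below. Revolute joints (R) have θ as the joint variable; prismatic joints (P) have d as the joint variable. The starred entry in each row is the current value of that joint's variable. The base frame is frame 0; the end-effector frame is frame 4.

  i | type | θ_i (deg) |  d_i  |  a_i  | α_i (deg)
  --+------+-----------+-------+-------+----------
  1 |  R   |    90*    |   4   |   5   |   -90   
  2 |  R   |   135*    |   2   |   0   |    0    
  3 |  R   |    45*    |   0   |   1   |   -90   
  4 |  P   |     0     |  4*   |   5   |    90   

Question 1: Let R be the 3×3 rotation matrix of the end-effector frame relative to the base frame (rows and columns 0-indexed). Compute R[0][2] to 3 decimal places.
End-effector z-axis (col 2 of R) = (-1.0000,0.0000,0.0000)
R[0][2] = -1.0000

-1.000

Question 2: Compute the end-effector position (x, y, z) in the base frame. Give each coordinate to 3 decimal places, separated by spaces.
after link 1: o_1 = (0.0000, 5.0000, 4.0000)
after link 2: o_2 = (-2.0000, 5.0000, 4.0000)
after link 3: o_3 = (-2.0000, 4.0000, 4.0000)
after link 4: o_4 = (-2.0000, -1.0000, 8.0000)

-2.000 -1.000 8.000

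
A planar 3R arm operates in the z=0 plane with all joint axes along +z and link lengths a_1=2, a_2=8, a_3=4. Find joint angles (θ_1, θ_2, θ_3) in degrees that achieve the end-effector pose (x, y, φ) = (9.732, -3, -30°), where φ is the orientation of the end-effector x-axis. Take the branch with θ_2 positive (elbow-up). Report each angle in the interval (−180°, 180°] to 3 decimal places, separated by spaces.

-150.003 150.002 -29.999

wrist centre = target − a_3·(cos φ, sin φ) = (6.2679, -1.0000)
cos θ_2 = (40.2866−2²−8²)/(2·2·8) = -0.8660; θ_2 = 150.0023° (elbow-up)
β = atan2(-1.0000,6.2679) = -9.0648°; ψ = atan2(3.9997,-4.9284) = 140.9382°
θ_1 = β − ψ = -150.0029°
θ_3 = φ − θ_1 − θ_2 = -29.9994° (wrapped to (-180°,180°])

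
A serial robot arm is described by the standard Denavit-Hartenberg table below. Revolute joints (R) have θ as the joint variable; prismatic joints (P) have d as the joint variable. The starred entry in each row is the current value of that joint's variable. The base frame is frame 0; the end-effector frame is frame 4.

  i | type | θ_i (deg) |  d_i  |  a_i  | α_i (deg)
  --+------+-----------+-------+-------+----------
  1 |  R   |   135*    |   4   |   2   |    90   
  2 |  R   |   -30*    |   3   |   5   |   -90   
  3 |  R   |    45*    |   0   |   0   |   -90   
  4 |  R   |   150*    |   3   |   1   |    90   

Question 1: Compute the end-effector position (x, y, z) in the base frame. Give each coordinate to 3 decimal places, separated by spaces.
after link 1: o_1 = (-1.4142, 1.4142, 4.0000)
after link 2: o_2 = (-2.3548, 6.5974, 1.5000)
after link 3: o_3 = (-2.3548, 6.5974, 1.5000)
after link 4: o_4 = (-1.5709, 3.6796, 2.4338)

-1.571 3.680 2.434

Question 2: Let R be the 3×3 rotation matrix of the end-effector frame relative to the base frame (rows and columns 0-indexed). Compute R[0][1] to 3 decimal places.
End-effector y-axis (col 1 of R) = (-0.0670,-0.9330,0.3536)
R[0][1] = -0.0670

-0.067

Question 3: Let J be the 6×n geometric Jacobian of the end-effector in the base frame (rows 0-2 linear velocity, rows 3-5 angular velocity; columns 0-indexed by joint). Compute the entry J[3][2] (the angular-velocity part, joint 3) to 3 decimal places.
axis z_2 = (-0.3536,0.3536,0.8660); lever o_n−o_2 = (0.7838,-2.9178,0.9338)
cross product → J_v[:, 2] = (2.8571,1.0090,0.7545)
J_ω[:, 2] = z_2
entry J[3][2] = -0.3536

-0.354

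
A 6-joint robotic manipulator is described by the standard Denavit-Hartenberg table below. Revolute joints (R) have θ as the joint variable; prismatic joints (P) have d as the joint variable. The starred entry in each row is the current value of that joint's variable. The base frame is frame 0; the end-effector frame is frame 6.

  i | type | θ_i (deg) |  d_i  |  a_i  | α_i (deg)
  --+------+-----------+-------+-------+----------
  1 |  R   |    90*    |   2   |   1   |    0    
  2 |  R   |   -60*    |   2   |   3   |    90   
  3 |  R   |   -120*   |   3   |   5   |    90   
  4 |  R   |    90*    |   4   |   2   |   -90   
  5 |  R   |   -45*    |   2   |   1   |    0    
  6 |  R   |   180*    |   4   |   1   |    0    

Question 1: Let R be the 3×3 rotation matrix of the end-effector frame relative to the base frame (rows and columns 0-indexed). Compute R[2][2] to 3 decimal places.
0.866

End-effector z-axis (col 2 of R) = (0.4330,0.2500,0.8660)
R[2][2] = 0.8660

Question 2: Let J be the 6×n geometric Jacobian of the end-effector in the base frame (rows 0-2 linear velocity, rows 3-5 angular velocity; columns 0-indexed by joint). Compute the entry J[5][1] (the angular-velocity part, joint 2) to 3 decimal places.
axis z_1 = (0.0000,0.0000,1.0000); lever o_n−o_1 = (2.5311,-4.3122,4.8660)
cross product → J_v[:, 1] = (4.3122,2.5311,-0.0000)
J_ω[:, 1] = z_1
entry J[5][1] = 1.0000

1.000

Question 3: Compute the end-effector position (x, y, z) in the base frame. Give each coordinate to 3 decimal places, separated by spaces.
2.531 -3.312 6.866

after link 1: o_1 = (0.0000, 1.0000, 2.0000)
after link 2: o_2 = (2.5981, 2.5000, 4.0000)
after link 3: o_3 = (1.9330, -1.3481, -0.3301)
after link 4: o_4 = (-0.0670, -4.8122, 1.6699)
after link 5: o_5 = (0.6223, -5.2307, 3.7555)
after link 6: o_6 = (2.5311, -3.3122, 6.8660)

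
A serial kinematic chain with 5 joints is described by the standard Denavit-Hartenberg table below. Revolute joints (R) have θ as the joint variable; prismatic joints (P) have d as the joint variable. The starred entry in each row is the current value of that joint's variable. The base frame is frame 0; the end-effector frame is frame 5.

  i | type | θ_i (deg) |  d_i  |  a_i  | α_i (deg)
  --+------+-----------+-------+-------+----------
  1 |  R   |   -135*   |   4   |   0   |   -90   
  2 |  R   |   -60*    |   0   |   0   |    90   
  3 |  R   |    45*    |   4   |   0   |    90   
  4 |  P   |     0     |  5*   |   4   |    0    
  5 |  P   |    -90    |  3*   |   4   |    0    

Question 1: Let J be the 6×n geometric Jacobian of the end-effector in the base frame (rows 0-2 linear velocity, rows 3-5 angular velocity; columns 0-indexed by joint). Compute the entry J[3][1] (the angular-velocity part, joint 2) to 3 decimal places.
0.707

axis z_1 = (0.7071,-0.7071,0.0000); lever o_n−o_1 = (-5.0000,-1.0000,7.3485)
cross product → J_v[:, 1] = (-5.1962,-5.1962,-4.2426)
J_ω[:, 1] = z_1
entry J[3][1] = 0.7071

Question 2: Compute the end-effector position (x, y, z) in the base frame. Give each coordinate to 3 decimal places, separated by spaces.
after link 1: o_1 = (0.0000, 0.0000, 4.0000)
after link 2: o_2 = (0.0000, 0.0000, 4.0000)
after link 3: o_3 = (2.4495, 2.4495, 6.0000)
after link 4: o_4 = (-0.3005, 0.6995, 11.5114)
after link 5: o_5 = (-5.0000, -1.0000, 11.3485)

-5.000 -1.000 11.348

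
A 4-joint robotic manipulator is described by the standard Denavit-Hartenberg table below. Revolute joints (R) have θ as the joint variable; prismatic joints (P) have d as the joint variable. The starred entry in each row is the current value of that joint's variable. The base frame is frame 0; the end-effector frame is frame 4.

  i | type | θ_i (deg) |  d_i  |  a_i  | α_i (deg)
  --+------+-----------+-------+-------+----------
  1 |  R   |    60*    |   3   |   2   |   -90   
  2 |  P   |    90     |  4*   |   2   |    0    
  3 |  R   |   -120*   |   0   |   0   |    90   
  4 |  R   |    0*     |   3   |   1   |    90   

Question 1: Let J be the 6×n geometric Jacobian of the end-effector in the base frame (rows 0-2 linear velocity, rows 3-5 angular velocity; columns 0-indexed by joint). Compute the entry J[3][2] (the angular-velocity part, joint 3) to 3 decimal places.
axis z_2 = (-0.8660,0.5000,0.0000); lever o_n−o_2 = (-0.3170,-0.5490,3.0981)
cross product → J_v[:, 2] = (1.5490,2.6830,0.6340)
J_ω[:, 2] = z_2
entry J[3][2] = -0.8660

-0.866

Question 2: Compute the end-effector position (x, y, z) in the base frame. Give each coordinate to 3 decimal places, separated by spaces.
-2.781 3.183 4.098

after link 1: o_1 = (1.0000, 1.7321, 3.0000)
after link 2: o_2 = (-2.4641, 3.7321, 1.0000)
after link 3: o_3 = (-2.4641, 3.7321, 1.0000)
after link 4: o_4 = (-2.7811, 3.1830, 4.0981)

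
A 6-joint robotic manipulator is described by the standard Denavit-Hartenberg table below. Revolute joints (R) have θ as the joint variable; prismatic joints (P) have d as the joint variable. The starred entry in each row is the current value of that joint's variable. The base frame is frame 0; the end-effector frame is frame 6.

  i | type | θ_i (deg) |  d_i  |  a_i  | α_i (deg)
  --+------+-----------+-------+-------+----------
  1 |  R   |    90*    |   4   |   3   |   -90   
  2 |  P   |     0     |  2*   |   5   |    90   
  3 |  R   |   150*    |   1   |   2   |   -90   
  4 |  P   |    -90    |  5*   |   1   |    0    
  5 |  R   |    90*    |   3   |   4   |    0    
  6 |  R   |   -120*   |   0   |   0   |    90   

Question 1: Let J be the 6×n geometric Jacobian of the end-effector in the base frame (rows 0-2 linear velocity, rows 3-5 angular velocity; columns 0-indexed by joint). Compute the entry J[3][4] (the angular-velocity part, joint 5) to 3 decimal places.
0.866

axis z_4 = (0.8660,-0.5000,0.0000); lever o_n−o_4 = (0.5981,-4.9641,0.0000)
cross product → J_v[:, 4] = (0.0000,0.0000,-4.0000)
J_ω[:, 4] = z_4
entry J[3][4] = 0.8660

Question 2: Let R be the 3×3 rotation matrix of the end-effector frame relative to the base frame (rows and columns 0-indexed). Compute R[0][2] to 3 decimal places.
0.433

End-effector z-axis (col 2 of R) = (0.4330,0.7500,-0.5000)
R[0][2] = 0.4330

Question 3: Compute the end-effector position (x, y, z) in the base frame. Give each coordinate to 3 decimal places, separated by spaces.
1.928 -1.196 6.000

after link 1: o_1 = (0.0000, 3.0000, 4.0000)
after link 2: o_2 = (-2.0000, 8.0000, 4.0000)
after link 3: o_3 = (-3.0000, 6.2679, 5.0000)
after link 4: o_4 = (1.3301, 3.7679, 6.0000)
after link 5: o_5 = (1.9282, -1.1962, 6.0000)
after link 6: o_6 = (1.9282, -1.1962, 6.0000)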